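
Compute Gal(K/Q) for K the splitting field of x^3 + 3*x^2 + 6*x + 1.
Gal(K/Q) = S_3 (symmetric group of order 6)

Compute the discriminant of x^3 + (3)*x^2 + (6)*x + (1): Δ = -351. Since Δ is not a rational square, the Galois group is not contained in A_3; it must be the full S_3 (irreducibility of the cubic rules out anything smaller).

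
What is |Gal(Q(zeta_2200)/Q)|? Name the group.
|Gal(Q(zeta_2200)/Q)| = phi(2200) = 800; group ≅ (Z/2200Z)^* ≅ Z/2Z × Z/2Z × Z/10Z × Z/20Z

The n-th cyclotomic polynomial Φ_2200(x) is the minimal polynomial of zeta_2200 over Q and has degree phi(2200) = 800. So Q(zeta_2200) is a degree-800 Galois extension with Galois group (Z/2200Z)^*. By CRT, (Z/2200Z)^* ≅ (Z/8Z)^* × (Z/25Z)^* × (Z/11Z)^*. Each prime-power unit group is (Z/8Z)^* ≅ Z/2Z × Z/2Z; (Z/25Z)^* ≅ Z/20Z; (Z/11Z)^* ≅ Z/10Z. Hence Gal(Q(zeta_2200)/Q) ≅ Z/2Z × Z/2Z × Z/10Z × Z/20Z.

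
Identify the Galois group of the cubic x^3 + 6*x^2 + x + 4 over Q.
Gal(K/Q) = S_3 (symmetric group of order 6)

Compute the discriminant of x^3 + (6)*x^2 + (1)*x + (4): Δ = -3424. Since Δ is not a rational square, the Galois group is not contained in A_3; it must be the full S_3 (irreducibility of the cubic rules out anything smaller).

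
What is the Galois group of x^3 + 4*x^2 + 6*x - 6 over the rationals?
Gal(K/Q) = S_3 (symmetric group of order 6)

Compute the discriminant of x^3 + (4)*x^2 + (6)*x + (-6): Δ = -2316. Since Δ is not a rational square, the Galois group is not contained in A_3; it must be the full S_3 (irreducibility of the cubic rules out anything smaller).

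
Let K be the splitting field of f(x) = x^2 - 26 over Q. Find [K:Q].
[K:Q] = 2

The polynomial x^2 - 26 is irreducible over Q since 26 is not a perfect square. Its splitting field is Q(sqrt(26)), which has degree 2 over Q.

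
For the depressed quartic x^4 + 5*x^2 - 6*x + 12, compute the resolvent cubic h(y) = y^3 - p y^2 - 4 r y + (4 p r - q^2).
h(y) = y^3 - 5*y^2 - 48*y + 204

Identify coefficients: p = 5, q = -6, r = 12.
Plug into h(y) = y^3 - p y^2 - 4 r y + (4 p r - q^2):
  h(y) = y^3 - (5) y^2 - 4*(12) y + (4*(5)*(12) - (-6)^2)
       = y^3 + (-5) y^2 + (-48) y + (204).
Simplifying: h(y) = y^3 - 5*y^2 - 48*y + 204.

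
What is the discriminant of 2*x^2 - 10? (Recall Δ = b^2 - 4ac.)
Δ = 80

For a quadratic a x^2 + b x + c the discriminant is Δ = b^2 - 4ac = (0)^2 - 4*(2)*(-10) = 0 - (-80) = 80.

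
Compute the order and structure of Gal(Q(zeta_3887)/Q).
|Gal(Q(zeta_3887)/Q)| = phi(3887) = 3432; group ≅ (Z/3887Z)^* ≅ Z/22Z × Z/156Z

The n-th cyclotomic polynomial Φ_3887(x) is the minimal polynomial of zeta_3887 over Q and has degree phi(3887) = 3432. So Q(zeta_3887) is a degree-3432 Galois extension with Galois group (Z/3887Z)^*. By CRT, (Z/3887Z)^* ≅ (Z/169Z)^* × (Z/23Z)^*. Each prime-power unit group is (Z/169Z)^* ≅ Z/156Z; (Z/23Z)^* ≅ Z/22Z. Hence Gal(Q(zeta_3887)/Q) ≅ Z/22Z × Z/156Z.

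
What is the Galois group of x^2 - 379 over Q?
Gal(K/Q) = Z/2Z (cyclic of order 2)

x^2 - 379 is irreducible over Q since 379 is not a rational square. The splitting field Q(sqrt(379)) has degree 2 over Q, and its unique nontrivial automorphism is sqrt(379) ↦ -sqrt(379). Hence Gal(Q(sqrt(379))/Q) = Z/2Z.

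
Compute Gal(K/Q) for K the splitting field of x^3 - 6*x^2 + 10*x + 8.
Gal(K/Q) = S_3 (symmetric group of order 6)

Compute the discriminant of x^3 + (-6)*x^2 + (10)*x + (8): Δ = -3856. Since Δ is not a rational square, the Galois group is not contained in A_3; it must be the full S_3 (irreducibility of the cubic rules out anything smaller).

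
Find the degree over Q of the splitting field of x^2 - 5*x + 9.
[K:Q] = 2

The discriminant of x^2 + (-5)*x + (9) is b^2 - 4c = 25 - (36) = -11. Since -11 is not a perfect square in Q, the polynomial is irreducible over Q. Its two roots generate a degree-2 extension, so [K:Q] = 2.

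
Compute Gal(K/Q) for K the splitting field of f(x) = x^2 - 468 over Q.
Gal(K/Q) = Z/2Z (cyclic of order 2)

x^2 - 468 is irreducible over Q since 468 is not a rational square. The splitting field Q(sqrt(468)) has degree 2 over Q, and its unique nontrivial automorphism is sqrt(468) ↦ -sqrt(468). Hence Gal(Q(sqrt(468))/Q) = Z/2Z.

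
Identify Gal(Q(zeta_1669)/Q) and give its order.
|Gal(Q(zeta_1669)/Q)| = phi(1669) = 1668; group ≅ (Z/1669Z)^* ≅ Z/1668Z

The n-th cyclotomic polynomial Φ_1669(x) is the minimal polynomial of zeta_1669 over Q and has degree phi(1669) = 1668. So Q(zeta_1669) is a degree-1668 Galois extension with Galois group (Z/1669Z)^*. (Z/1669Z)^* is cyclic since 1669 is an odd prime power (or 4). Hence Gal(Q(zeta_1669)/Q) ≅ Z/1668Z.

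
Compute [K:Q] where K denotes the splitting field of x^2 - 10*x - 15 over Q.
[K:Q] = 2

The discriminant of x^2 + (-10)*x + (-15) is b^2 - 4c = 100 - (-60) = 160. Since 160 is not a perfect square in Q, the polynomial is irreducible over Q. Its two roots generate a degree-2 extension, so [K:Q] = 2.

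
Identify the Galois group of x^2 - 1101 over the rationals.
Gal(K/Q) = Z/2Z (cyclic of order 2)

x^2 - 1101 is irreducible over Q since 1101 is not a rational square. The splitting field Q(sqrt(1101)) has degree 2 over Q, and its unique nontrivial automorphism is sqrt(1101) ↦ -sqrt(1101). Hence Gal(Q(sqrt(1101))/Q) = Z/2Z.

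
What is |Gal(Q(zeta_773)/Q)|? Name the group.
|Gal(Q(zeta_773)/Q)| = phi(773) = 772; group ≅ (Z/773Z)^* ≅ Z/772Z

The n-th cyclotomic polynomial Φ_773(x) is the minimal polynomial of zeta_773 over Q and has degree phi(773) = 772. So Q(zeta_773) is a degree-772 Galois extension with Galois group (Z/773Z)^*. (Z/773Z)^* is cyclic since 773 is an odd prime power (or 4). Hence Gal(Q(zeta_773)/Q) ≅ Z/772Z.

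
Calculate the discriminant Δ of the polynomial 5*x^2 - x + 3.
Δ = -59

For a quadratic a x^2 + b x + c the discriminant is Δ = b^2 - 4ac = (-1)^2 - 4*(5)*(3) = 1 - (60) = -59.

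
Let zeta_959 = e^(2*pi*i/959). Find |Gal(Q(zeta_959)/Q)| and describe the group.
|Gal(Q(zeta_959)/Q)| = phi(959) = 816; group ≅ (Z/959Z)^* ≅ Z/6Z × Z/136Z

The n-th cyclotomic polynomial Φ_959(x) is the minimal polynomial of zeta_959 over Q and has degree phi(959) = 816. So Q(zeta_959) is a degree-816 Galois extension with Galois group (Z/959Z)^*. By CRT, (Z/959Z)^* ≅ (Z/7Z)^* × (Z/137Z)^*. Each prime-power unit group is (Z/7Z)^* ≅ Z/6Z; (Z/137Z)^* ≅ Z/136Z. Hence Gal(Q(zeta_959)/Q) ≅ Z/6Z × Z/136Z.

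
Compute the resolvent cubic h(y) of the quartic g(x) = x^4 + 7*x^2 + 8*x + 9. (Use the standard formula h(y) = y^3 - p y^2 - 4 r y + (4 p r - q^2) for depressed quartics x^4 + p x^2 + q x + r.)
h(y) = y^3 - 7*y^2 - 36*y + 188

Identify coefficients: p = 7, q = 8, r = 9.
Plug into h(y) = y^3 - p y^2 - 4 r y + (4 p r - q^2):
  h(y) = y^3 - (7) y^2 - 4*(9) y + (4*(7)*(9) - (8)^2)
       = y^3 + (-7) y^2 + (-36) y + (188).
Simplifying: h(y) = y^3 - 7*y^2 - 36*y + 188.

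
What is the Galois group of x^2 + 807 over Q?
Gal(K/Q) = Z/2Z (cyclic of order 2)

x^2 + 807 is irreducible over Q since -807 is not a rational square. The splitting field Q(sqrt(-807)) has degree 2 over Q, and its unique nontrivial automorphism is sqrt(-807) ↦ -sqrt(-807). Hence Gal(Q(sqrt(-807))/Q) = Z/2Z.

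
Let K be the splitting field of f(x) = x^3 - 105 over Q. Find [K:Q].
[K:Q] = 6

x^3 - 105 has one real root r = 105^(1/3) and two complex roots r*zeta_3, r*zeta_3^2 where zeta_3 = e^(2*pi*i/3). The splitting field is Q(r, zeta_3). [Q(r):Q] = 3 and [Q(zeta_3):Q] = 2 with gcd = 1, so [Q(r, zeta_3):Q] = 3 * 2 = 6.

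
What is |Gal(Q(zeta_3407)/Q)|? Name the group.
|Gal(Q(zeta_3407)/Q)| = phi(3407) = 3406; group ≅ (Z/3407Z)^* ≅ Z/3406Z

The n-th cyclotomic polynomial Φ_3407(x) is the minimal polynomial of zeta_3407 over Q and has degree phi(3407) = 3406. So Q(zeta_3407) is a degree-3406 Galois extension with Galois group (Z/3407Z)^*. (Z/3407Z)^* is cyclic since 3407 is an odd prime power (or 4). Hence Gal(Q(zeta_3407)/Q) ≅ Z/3406Z.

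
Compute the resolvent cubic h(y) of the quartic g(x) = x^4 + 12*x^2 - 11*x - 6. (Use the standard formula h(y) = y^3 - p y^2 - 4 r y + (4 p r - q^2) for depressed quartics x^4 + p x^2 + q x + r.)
h(y) = y^3 - 12*y^2 + 24*y - 409

Identify coefficients: p = 12, q = -11, r = -6.
Plug into h(y) = y^3 - p y^2 - 4 r y + (4 p r - q^2):
  h(y) = y^3 - (12) y^2 - 4*(-6) y + (4*(12)*(-6) - (-11)^2)
       = y^3 + (-12) y^2 + (24) y + (-409).
Simplifying: h(y) = y^3 - 12*y^2 + 24*y - 409.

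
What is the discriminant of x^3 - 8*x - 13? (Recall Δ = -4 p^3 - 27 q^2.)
Δ = -2515

For a depressed cubic x^3 + p x + q the discriminant is Δ = -4 p^3 - 27 q^2 = -4*(-8)^3 - 27*(-13)^2 = 2048 - 4563 = -2515.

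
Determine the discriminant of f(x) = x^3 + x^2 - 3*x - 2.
Δ = 125

For x^3 + a x^2 + b x + c the discriminant is Δ = 18 a b c - 4 a^3 c + a^2 b^2 - 4 b^3 - 27 c^2.
Plug a = 1, b = -3, c = -2:
  18*(1)*(-3)*(-2) - 4*(1)^3*(-2) + (1)^2*(-3)^2 - 4*(-3)^3 - 27*(-2)^2
  = 108 + (8) + 9 + (108) + (-108)
  = 125.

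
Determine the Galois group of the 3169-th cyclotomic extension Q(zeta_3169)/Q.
|Gal(Q(zeta_3169)/Q)| = phi(3169) = 3168; group ≅ (Z/3169Z)^* ≅ Z/3168Z

The n-th cyclotomic polynomial Φ_3169(x) is the minimal polynomial of zeta_3169 over Q and has degree phi(3169) = 3168. So Q(zeta_3169) is a degree-3168 Galois extension with Galois group (Z/3169Z)^*. (Z/3169Z)^* is cyclic since 3169 is an odd prime power (or 4). Hence Gal(Q(zeta_3169)/Q) ≅ Z/3168Z.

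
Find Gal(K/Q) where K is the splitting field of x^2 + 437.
Gal(K/Q) = Z/2Z (cyclic of order 2)

x^2 + 437 is irreducible over Q since -437 is not a rational square. The splitting field Q(sqrt(-437)) has degree 2 over Q, and its unique nontrivial automorphism is sqrt(-437) ↦ -sqrt(-437). Hence Gal(Q(sqrt(-437))/Q) = Z/2Z.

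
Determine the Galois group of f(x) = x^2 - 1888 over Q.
Gal(K/Q) = Z/2Z (cyclic of order 2)

x^2 - 1888 is irreducible over Q since 1888 is not a rational square. The splitting field Q(sqrt(1888)) has degree 2 over Q, and its unique nontrivial automorphism is sqrt(1888) ↦ -sqrt(1888). Hence Gal(Q(sqrt(1888))/Q) = Z/2Z.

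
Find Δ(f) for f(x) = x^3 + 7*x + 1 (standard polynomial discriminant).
Δ = -1399

For a depressed cubic x^3 + p x + q the discriminant is Δ = -4 p^3 - 27 q^2 = -4*(7)^3 - 27*(1)^2 = -1372 - 27 = -1399.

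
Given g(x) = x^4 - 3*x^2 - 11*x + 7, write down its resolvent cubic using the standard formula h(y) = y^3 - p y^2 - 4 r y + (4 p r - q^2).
h(y) = y^3 + 3*y^2 - 28*y - 205

Identify coefficients: p = -3, q = -11, r = 7.
Plug into h(y) = y^3 - p y^2 - 4 r y + (4 p r - q^2):
  h(y) = y^3 - (-3) y^2 - 4*(7) y + (4*(-3)*(7) - (-11)^2)
       = y^3 + (3) y^2 + (-28) y + (-205).
Simplifying: h(y) = y^3 + 3*y^2 - 28*y - 205.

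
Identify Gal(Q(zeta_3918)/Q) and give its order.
|Gal(Q(zeta_3918)/Q)| = phi(3918) = 1304; group ≅ (Z/3918Z)^* ≅ Z/2Z × Z/652Z

The n-th cyclotomic polynomial Φ_3918(x) is the minimal polynomial of zeta_3918 over Q and has degree phi(3918) = 1304. So Q(zeta_3918) is a degree-1304 Galois extension with Galois group (Z/3918Z)^*. By CRT, (Z/3918Z)^* ≅ (Z/2Z)^* × (Z/3Z)^* × (Z/653Z)^*. Each prime-power unit group is (Z/2Z)^* ≅ trivial group (order 1); (Z/3Z)^* ≅ Z/2Z; (Z/653Z)^* ≅ Z/652Z. Hence Gal(Q(zeta_3918)/Q) ≅ Z/2Z × Z/652Z.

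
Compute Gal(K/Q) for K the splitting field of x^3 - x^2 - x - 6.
Gal(K/Q) = S_3 (symmetric group of order 6)

Compute the discriminant of x^3 + (-1)*x^2 + (-1)*x + (-6): Δ = -1099. Since Δ is not a rational square, the Galois group is not contained in A_3; it must be the full S_3 (irreducibility of the cubic rules out anything smaller).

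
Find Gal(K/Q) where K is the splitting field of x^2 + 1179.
Gal(K/Q) = Z/2Z (cyclic of order 2)

x^2 + 1179 is irreducible over Q since -1179 is not a rational square. The splitting field Q(sqrt(-1179)) has degree 2 over Q, and its unique nontrivial automorphism is sqrt(-1179) ↦ -sqrt(-1179). Hence Gal(Q(sqrt(-1179))/Q) = Z/2Z.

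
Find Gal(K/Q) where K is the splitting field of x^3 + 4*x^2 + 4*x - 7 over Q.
Gal(K/Q) = S_3 (symmetric group of order 6)

Compute the discriminant of x^3 + (4)*x^2 + (4)*x + (-7): Δ = -1547. Since Δ is not a rational square, the Galois group is not contained in A_3; it must be the full S_3 (irreducibility of the cubic rules out anything smaller).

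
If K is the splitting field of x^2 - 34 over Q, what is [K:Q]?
[K:Q] = 2

The polynomial x^2 - 34 is irreducible over Q since 34 is not a perfect square. Its splitting field is Q(sqrt(34)), which has degree 2 over Q.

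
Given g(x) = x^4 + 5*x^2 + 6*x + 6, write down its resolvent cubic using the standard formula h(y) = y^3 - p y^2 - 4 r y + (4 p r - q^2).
h(y) = y^3 - 5*y^2 - 24*y + 84

Identify coefficients: p = 5, q = 6, r = 6.
Plug into h(y) = y^3 - p y^2 - 4 r y + (4 p r - q^2):
  h(y) = y^3 - (5) y^2 - 4*(6) y + (4*(5)*(6) - (6)^2)
       = y^3 + (-5) y^2 + (-24) y + (84).
Simplifying: h(y) = y^3 - 5*y^2 - 24*y + 84.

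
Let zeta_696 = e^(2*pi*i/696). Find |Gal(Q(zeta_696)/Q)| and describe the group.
|Gal(Q(zeta_696)/Q)| = phi(696) = 224; group ≅ (Z/696Z)^* ≅ Z/2Z × Z/2Z × Z/2Z × Z/28Z

The n-th cyclotomic polynomial Φ_696(x) is the minimal polynomial of zeta_696 over Q and has degree phi(696) = 224. So Q(zeta_696) is a degree-224 Galois extension with Galois group (Z/696Z)^*. By CRT, (Z/696Z)^* ≅ (Z/8Z)^* × (Z/3Z)^* × (Z/29Z)^*. Each prime-power unit group is (Z/8Z)^* ≅ Z/2Z × Z/2Z; (Z/3Z)^* ≅ Z/2Z; (Z/29Z)^* ≅ Z/28Z. Hence Gal(Q(zeta_696)/Q) ≅ Z/2Z × Z/2Z × Z/2Z × Z/28Z.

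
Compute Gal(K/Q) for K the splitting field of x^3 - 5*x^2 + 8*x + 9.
Gal(K/Q) = S_3 (symmetric group of order 6)

Compute the discriminant of x^3 + (-5)*x^2 + (8)*x + (9): Δ = -4615. Since Δ is not a rational square, the Galois group is not contained in A_3; it must be the full S_3 (irreducibility of the cubic rules out anything smaller).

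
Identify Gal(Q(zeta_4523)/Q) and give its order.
|Gal(Q(zeta_4523)/Q)| = phi(4523) = 4522; group ≅ (Z/4523Z)^* ≅ Z/4522Z

The n-th cyclotomic polynomial Φ_4523(x) is the minimal polynomial of zeta_4523 over Q and has degree phi(4523) = 4522. So Q(zeta_4523) is a degree-4522 Galois extension with Galois group (Z/4523Z)^*. (Z/4523Z)^* is cyclic since 4523 is an odd prime power (or 4). Hence Gal(Q(zeta_4523)/Q) ≅ Z/4522Z.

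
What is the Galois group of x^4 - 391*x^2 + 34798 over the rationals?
Gal(K/Q) = V_4 (Klein four-group, Z/2Z × Z/2Z)

f factors as (x^2 - 137)(x^2 - 254), so the splitting field is K = Q(sqrt(137), sqrt(254)). The elements 137, 254, 34798 are all non-squares in Q, so sqrt(137) and sqrt(254) generate independent quadratic extensions. Thus [K:Q] = 4 and Gal(K/Q) is generated by the two order-2 automorphisms sqrt(137) ↦ -sqrt(137) and sqrt(254) ↦ -sqrt(254), giving V_4.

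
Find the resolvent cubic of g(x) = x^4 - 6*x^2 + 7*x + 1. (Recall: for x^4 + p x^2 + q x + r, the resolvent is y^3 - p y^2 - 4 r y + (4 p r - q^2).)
h(y) = y^3 + 6*y^2 - 4*y - 73

Identify coefficients: p = -6, q = 7, r = 1.
Plug into h(y) = y^3 - p y^2 - 4 r y + (4 p r - q^2):
  h(y) = y^3 - (-6) y^2 - 4*(1) y + (4*(-6)*(1) - (7)^2)
       = y^3 + (6) y^2 + (-4) y + (-73).
Simplifying: h(y) = y^3 + 6*y^2 - 4*y - 73.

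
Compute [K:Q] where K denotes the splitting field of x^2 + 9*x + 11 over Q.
[K:Q] = 2

The discriminant of x^2 + (9)*x + (11) is b^2 - 4c = 81 - (44) = 37. Since 37 is not a perfect square in Q, the polynomial is irreducible over Q. Its two roots generate a degree-2 extension, so [K:Q] = 2.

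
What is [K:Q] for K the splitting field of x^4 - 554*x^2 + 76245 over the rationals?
[K:Q] = 4

f factors as (x^2 - 299)(x^2 - 255); the splitting field is K = Q(sqrt(299), sqrt(255)). Since 299, 255, and 76245 are all non-squares in Q, the three subfields Q(sqrt(299)), Q(sqrt(255)), Q(sqrt(76245)) are distinct degree-2 extensions, so [K:Q] = 4 (Klein four Galois group).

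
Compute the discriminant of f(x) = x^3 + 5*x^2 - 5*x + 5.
Δ = -4300

For x^3 + a x^2 + b x + c the discriminant is Δ = 18 a b c - 4 a^3 c + a^2 b^2 - 4 b^3 - 27 c^2.
Plug a = 5, b = -5, c = 5:
  18*(5)*(-5)*(5) - 4*(5)^3*(5) + (5)^2*(-5)^2 - 4*(-5)^3 - 27*(5)^2
  = -2250 + (-2500) + 625 + (500) + (-675)
  = -4300.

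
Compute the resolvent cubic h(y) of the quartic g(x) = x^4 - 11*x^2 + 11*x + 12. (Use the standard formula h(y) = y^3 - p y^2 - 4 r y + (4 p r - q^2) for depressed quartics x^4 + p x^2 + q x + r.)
h(y) = y^3 + 11*y^2 - 48*y - 649

Identify coefficients: p = -11, q = 11, r = 12.
Plug into h(y) = y^3 - p y^2 - 4 r y + (4 p r - q^2):
  h(y) = y^3 - (-11) y^2 - 4*(12) y + (4*(-11)*(12) - (11)^2)
       = y^3 + (11) y^2 + (-48) y + (-649).
Simplifying: h(y) = y^3 + 11*y^2 - 48*y - 649.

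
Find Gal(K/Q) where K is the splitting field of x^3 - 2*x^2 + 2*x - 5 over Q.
Gal(K/Q) = S_3 (symmetric group of order 6)

Compute the discriminant of x^3 + (-2)*x^2 + (2)*x + (-5): Δ = -491. Since Δ is not a rational square, the Galois group is not contained in A_3; it must be the full S_3 (irreducibility of the cubic rules out anything smaller).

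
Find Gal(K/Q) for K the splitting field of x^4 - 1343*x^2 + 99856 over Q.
Gal(K/Q) = Z/2Z (cyclic of order 2)

f factors as (x^2 - 1264)(x^2 - 79), so the splitting field is K = Q(sqrt(1264), sqrt(79)). The squarefree part of 1264 is 79 and the squarefree part of 79 is also 79, so sqrt(1264) and sqrt(79) are both rational multiples of sqrt(79). Hence Q(sqrt(1264)) = Q(sqrt(79)) = Q(sqrt(79)), and the splitting field collapses to a single degree-2 extension with Galois group Z/2Z.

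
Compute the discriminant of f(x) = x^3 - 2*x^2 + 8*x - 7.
Δ = -1323

For x^3 + a x^2 + b x + c the discriminant is Δ = 18 a b c - 4 a^3 c + a^2 b^2 - 4 b^3 - 27 c^2.
Plug a = -2, b = 8, c = -7:
  18*(-2)*(8)*(-7) - 4*(-2)^3*(-7) + (-2)^2*(8)^2 - 4*(8)^3 - 27*(-7)^2
  = 2016 + (-224) + 256 + (-2048) + (-1323)
  = -1323.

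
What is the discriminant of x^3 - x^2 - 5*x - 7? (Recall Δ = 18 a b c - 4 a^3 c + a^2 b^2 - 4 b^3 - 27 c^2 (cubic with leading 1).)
Δ = -1456

For x^3 + a x^2 + b x + c the discriminant is Δ = 18 a b c - 4 a^3 c + a^2 b^2 - 4 b^3 - 27 c^2.
Plug a = -1, b = -5, c = -7:
  18*(-1)*(-5)*(-7) - 4*(-1)^3*(-7) + (-1)^2*(-5)^2 - 4*(-5)^3 - 27*(-7)^2
  = -630 + (-28) + 25 + (500) + (-1323)
  = -1456.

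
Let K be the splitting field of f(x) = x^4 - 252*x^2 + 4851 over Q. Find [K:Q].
[K:Q] = 4

f factors as (x^2 - 21)(x^2 - 231); the splitting field is K = Q(sqrt(21), sqrt(231)). Since 21, 231, and 4851 are all non-squares in Q, the three subfields Q(sqrt(21)), Q(sqrt(231)), Q(sqrt(4851)) are distinct degree-2 extensions, so [K:Q] = 4 (Klein four Galois group).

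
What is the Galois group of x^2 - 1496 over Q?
Gal(K/Q) = Z/2Z (cyclic of order 2)

x^2 - 1496 is irreducible over Q since 1496 is not a rational square. The splitting field Q(sqrt(1496)) has degree 2 over Q, and its unique nontrivial automorphism is sqrt(1496) ↦ -sqrt(1496). Hence Gal(Q(sqrt(1496))/Q) = Z/2Z.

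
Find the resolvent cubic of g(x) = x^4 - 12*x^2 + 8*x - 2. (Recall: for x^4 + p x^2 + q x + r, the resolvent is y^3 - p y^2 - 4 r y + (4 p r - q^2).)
h(y) = y^3 + 12*y^2 + 8*y + 32

Identify coefficients: p = -12, q = 8, r = -2.
Plug into h(y) = y^3 - p y^2 - 4 r y + (4 p r - q^2):
  h(y) = y^3 - (-12) y^2 - 4*(-2) y + (4*(-12)*(-2) - (8)^2)
       = y^3 + (12) y^2 + (8) y + (32).
Simplifying: h(y) = y^3 + 12*y^2 + 8*y + 32.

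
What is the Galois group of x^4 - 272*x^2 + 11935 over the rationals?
Gal(K/Q) = V_4 (Klein four-group, Z/2Z × Z/2Z)

f factors as (x^2 - 217)(x^2 - 55), so the splitting field is K = Q(sqrt(217), sqrt(55)). The elements 217, 55, 11935 are all non-squares in Q, so sqrt(217) and sqrt(55) generate independent quadratic extensions. Thus [K:Q] = 4 and Gal(K/Q) is generated by the two order-2 automorphisms sqrt(217) ↦ -sqrt(217) and sqrt(55) ↦ -sqrt(55), giving V_4.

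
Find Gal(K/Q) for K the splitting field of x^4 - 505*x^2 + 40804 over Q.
Gal(K/Q) = Z/2Z (cyclic of order 2)

f factors as (x^2 - 101)(x^2 - 404), so the splitting field is K = Q(sqrt(101), sqrt(404)). The squarefree part of 101 is 101 and the squarefree part of 404 is also 101, so sqrt(101) and sqrt(404) are both rational multiples of sqrt(101). Hence Q(sqrt(101)) = Q(sqrt(404)) = Q(sqrt(101)), and the splitting field collapses to a single degree-2 extension with Galois group Z/2Z.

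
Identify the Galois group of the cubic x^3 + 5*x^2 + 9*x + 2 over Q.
Gal(K/Q) = S_3 (symmetric group of order 6)

Compute the discriminant of x^3 + (5)*x^2 + (9)*x + (2): Δ = -379. Since Δ is not a rational square, the Galois group is not contained in A_3; it must be the full S_3 (irreducibility of the cubic rules out anything smaller).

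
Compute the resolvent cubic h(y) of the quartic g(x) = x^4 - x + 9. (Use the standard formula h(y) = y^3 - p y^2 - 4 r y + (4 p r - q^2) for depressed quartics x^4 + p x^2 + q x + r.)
h(y) = y^3 - 36*y - 1

Identify coefficients: p = 0, q = -1, r = 9.
Plug into h(y) = y^3 - p y^2 - 4 r y + (4 p r - q^2):
  h(y) = y^3 - (0) y^2 - 4*(9) y + (4*(0)*(9) - (-1)^2)
       = y^3 + (0) y^2 + (-36) y + (-1).
Simplifying: h(y) = y^3 - 36*y - 1.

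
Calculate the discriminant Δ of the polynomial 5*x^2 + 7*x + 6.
Δ = -71

For a quadratic a x^2 + b x + c the discriminant is Δ = b^2 - 4ac = (7)^2 - 4*(5)*(6) = 49 - (120) = -71.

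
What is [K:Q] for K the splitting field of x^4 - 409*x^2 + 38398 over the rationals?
[K:Q] = 4

f factors as (x^2 - 263)(x^2 - 146); the splitting field is K = Q(sqrt(263), sqrt(146)). Since 263, 146, and 38398 are all non-squares in Q, the three subfields Q(sqrt(263)), Q(sqrt(146)), Q(sqrt(38398)) are distinct degree-2 extensions, so [K:Q] = 4 (Klein four Galois group).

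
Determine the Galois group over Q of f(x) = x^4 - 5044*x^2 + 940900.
Gal(K/Q) = Z/2Z (cyclic of order 2)

f factors as (x^2 - 4850)(x^2 - 194), so the splitting field is K = Q(sqrt(4850), sqrt(194)). The squarefree part of 4850 is 194 and the squarefree part of 194 is also 194, so sqrt(4850) and sqrt(194) are both rational multiples of sqrt(194). Hence Q(sqrt(4850)) = Q(sqrt(194)) = Q(sqrt(194)), and the splitting field collapses to a single degree-2 extension with Galois group Z/2Z.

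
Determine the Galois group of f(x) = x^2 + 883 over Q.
Gal(K/Q) = Z/2Z (cyclic of order 2)

x^2 + 883 is irreducible over Q since -883 is not a rational square. The splitting field Q(sqrt(-883)) has degree 2 over Q, and its unique nontrivial automorphism is sqrt(-883) ↦ -sqrt(-883). Hence Gal(Q(sqrt(-883))/Q) = Z/2Z.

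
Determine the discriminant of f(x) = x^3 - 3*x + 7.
Δ = -1215

For a depressed cubic x^3 + p x + q the discriminant is Δ = -4 p^3 - 27 q^2 = -4*(-3)^3 - 27*(7)^2 = 108 - 1323 = -1215.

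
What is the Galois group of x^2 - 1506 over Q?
Gal(K/Q) = Z/2Z (cyclic of order 2)

x^2 - 1506 is irreducible over Q since 1506 is not a rational square. The splitting field Q(sqrt(1506)) has degree 2 over Q, and its unique nontrivial automorphism is sqrt(1506) ↦ -sqrt(1506). Hence Gal(Q(sqrt(1506))/Q) = Z/2Z.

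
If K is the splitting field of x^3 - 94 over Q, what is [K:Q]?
[K:Q] = 6

x^3 - 94 has one real root r = 94^(1/3) and two complex roots r*zeta_3, r*zeta_3^2 where zeta_3 = e^(2*pi*i/3). The splitting field is Q(r, zeta_3). [Q(r):Q] = 3 and [Q(zeta_3):Q] = 2 with gcd = 1, so [Q(r, zeta_3):Q] = 3 * 2 = 6.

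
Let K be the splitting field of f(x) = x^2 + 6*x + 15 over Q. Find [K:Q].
[K:Q] = 2

The discriminant of x^2 + (6)*x + (15) is b^2 - 4c = 36 - (60) = -24. Since -24 is not a perfect square in Q, the polynomial is irreducible over Q. Its two roots generate a degree-2 extension, so [K:Q] = 2.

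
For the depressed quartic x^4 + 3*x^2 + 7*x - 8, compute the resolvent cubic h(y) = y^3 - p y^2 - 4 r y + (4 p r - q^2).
h(y) = y^3 - 3*y^2 + 32*y - 145

Identify coefficients: p = 3, q = 7, r = -8.
Plug into h(y) = y^3 - p y^2 - 4 r y + (4 p r - q^2):
  h(y) = y^3 - (3) y^2 - 4*(-8) y + (4*(3)*(-8) - (7)^2)
       = y^3 + (-3) y^2 + (32) y + (-145).
Simplifying: h(y) = y^3 - 3*y^2 + 32*y - 145.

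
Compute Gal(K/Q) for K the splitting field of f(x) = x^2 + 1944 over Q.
Gal(K/Q) = Z/2Z (cyclic of order 2)

x^2 + 1944 is irreducible over Q since -1944 is not a rational square. The splitting field Q(sqrt(-1944)) has degree 2 over Q, and its unique nontrivial automorphism is sqrt(-1944) ↦ -sqrt(-1944). Hence Gal(Q(sqrt(-1944))/Q) = Z/2Z.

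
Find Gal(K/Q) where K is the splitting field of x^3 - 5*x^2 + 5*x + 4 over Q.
Gal(K/Q) = S_3 (symmetric group of order 6)

Compute the discriminant of x^3 + (-5)*x^2 + (5)*x + (4): Δ = -107. Since Δ is not a rational square, the Galois group is not contained in A_3; it must be the full S_3 (irreducibility of the cubic rules out anything smaller).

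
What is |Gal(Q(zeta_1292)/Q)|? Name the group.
|Gal(Q(zeta_1292)/Q)| = phi(1292) = 576; group ≅ (Z/1292Z)^* ≅ Z/2Z × Z/16Z × Z/18Z

The n-th cyclotomic polynomial Φ_1292(x) is the minimal polynomial of zeta_1292 over Q and has degree phi(1292) = 576. So Q(zeta_1292) is a degree-576 Galois extension with Galois group (Z/1292Z)^*. By CRT, (Z/1292Z)^* ≅ (Z/4Z)^* × (Z/17Z)^* × (Z/19Z)^*. Each prime-power unit group is (Z/4Z)^* ≅ Z/2Z; (Z/17Z)^* ≅ Z/16Z; (Z/19Z)^* ≅ Z/18Z. Hence Gal(Q(zeta_1292)/Q) ≅ Z/2Z × Z/16Z × Z/18Z.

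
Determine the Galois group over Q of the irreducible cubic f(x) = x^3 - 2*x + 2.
Gal(K/Q) = S_3 (symmetric group of order 6)

Compute the discriminant of x^3 + (0)*x^2 + (-2)*x + (2): Δ = -76. Since Δ is not a rational square, the Galois group is not contained in A_3; it must be the full S_3 (irreducibility of the cubic rules out anything smaller).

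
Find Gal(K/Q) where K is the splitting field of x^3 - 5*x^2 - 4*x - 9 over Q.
Gal(K/Q) = S_3 (symmetric group of order 6)

Compute the discriminant of x^3 + (-5)*x^2 + (-4)*x + (-9): Δ = -9271. Since Δ is not a rational square, the Galois group is not contained in A_3; it must be the full S_3 (irreducibility of the cubic rules out anything smaller).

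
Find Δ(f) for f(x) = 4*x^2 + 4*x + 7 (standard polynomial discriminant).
Δ = -96

For a quadratic a x^2 + b x + c the discriminant is Δ = b^2 - 4ac = (4)^2 - 4*(4)*(7) = 16 - (112) = -96.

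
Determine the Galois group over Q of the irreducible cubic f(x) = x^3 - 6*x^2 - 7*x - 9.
Gal(K/Q) = S_3 (symmetric group of order 6)

Compute the discriminant of x^3 + (-6)*x^2 + (-7)*x + (-9): Δ = -13631. Since Δ is not a rational square, the Galois group is not contained in A_3; it must be the full S_3 (irreducibility of the cubic rules out anything smaller).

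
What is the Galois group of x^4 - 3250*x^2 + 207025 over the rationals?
Gal(K/Q) = Z/2Z (cyclic of order 2)

f factors as (x^2 - 65)(x^2 - 3185), so the splitting field is K = Q(sqrt(65), sqrt(3185)). The squarefree part of 65 is 65 and the squarefree part of 3185 is also 65, so sqrt(65) and sqrt(3185) are both rational multiples of sqrt(65). Hence Q(sqrt(65)) = Q(sqrt(3185)) = Q(sqrt(65)), and the splitting field collapses to a single degree-2 extension with Galois group Z/2Z.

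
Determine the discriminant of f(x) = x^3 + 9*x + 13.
Δ = -7479

For a depressed cubic x^3 + p x + q the discriminant is Δ = -4 p^3 - 27 q^2 = -4*(9)^3 - 27*(13)^2 = -2916 - 4563 = -7479.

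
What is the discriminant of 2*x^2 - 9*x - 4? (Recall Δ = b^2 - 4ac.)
Δ = 113

For a quadratic a x^2 + b x + c the discriminant is Δ = b^2 - 4ac = (-9)^2 - 4*(2)*(-4) = 81 - (-32) = 113.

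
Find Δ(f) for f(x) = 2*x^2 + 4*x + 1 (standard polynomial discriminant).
Δ = 8

For a quadratic a x^2 + b x + c the discriminant is Δ = b^2 - 4ac = (4)^2 - 4*(2)*(1) = 16 - (8) = 8.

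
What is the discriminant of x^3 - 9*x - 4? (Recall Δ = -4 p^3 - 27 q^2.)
Δ = 2484

For a depressed cubic x^3 + p x + q the discriminant is Δ = -4 p^3 - 27 q^2 = -4*(-9)^3 - 27*(-4)^2 = 2916 - 432 = 2484.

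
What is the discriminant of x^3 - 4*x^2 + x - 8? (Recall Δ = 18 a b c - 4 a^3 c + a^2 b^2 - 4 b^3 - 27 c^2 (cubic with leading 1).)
Δ = -3188

For x^3 + a x^2 + b x + c the discriminant is Δ = 18 a b c - 4 a^3 c + a^2 b^2 - 4 b^3 - 27 c^2.
Plug a = -4, b = 1, c = -8:
  18*(-4)*(1)*(-8) - 4*(-4)^3*(-8) + (-4)^2*(1)^2 - 4*(1)^3 - 27*(-8)^2
  = 576 + (-2048) + 16 + (-4) + (-1728)
  = -3188.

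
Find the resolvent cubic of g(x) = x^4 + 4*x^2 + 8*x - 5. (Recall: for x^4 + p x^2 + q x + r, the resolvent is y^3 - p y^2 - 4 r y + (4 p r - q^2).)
h(y) = y^3 - 4*y^2 + 20*y - 144

Identify coefficients: p = 4, q = 8, r = -5.
Plug into h(y) = y^3 - p y^2 - 4 r y + (4 p r - q^2):
  h(y) = y^3 - (4) y^2 - 4*(-5) y + (4*(4)*(-5) - (8)^2)
       = y^3 + (-4) y^2 + (20) y + (-144).
Simplifying: h(y) = y^3 - 4*y^2 + 20*y - 144.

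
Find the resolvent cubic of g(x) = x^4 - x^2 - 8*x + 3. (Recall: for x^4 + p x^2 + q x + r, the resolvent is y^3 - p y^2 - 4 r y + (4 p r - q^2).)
h(y) = y^3 + y^2 - 12*y - 76

Identify coefficients: p = -1, q = -8, r = 3.
Plug into h(y) = y^3 - p y^2 - 4 r y + (4 p r - q^2):
  h(y) = y^3 - (-1) y^2 - 4*(3) y + (4*(-1)*(3) - (-8)^2)
       = y^3 + (1) y^2 + (-12) y + (-76).
Simplifying: h(y) = y^3 + y^2 - 12*y - 76.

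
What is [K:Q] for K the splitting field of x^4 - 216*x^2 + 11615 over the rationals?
[K:Q] = 4

f factors as (x^2 - 115)(x^2 - 101); the splitting field is K = Q(sqrt(115), sqrt(101)). Since 115, 101, and 11615 are all non-squares in Q, the three subfields Q(sqrt(115)), Q(sqrt(101)), Q(sqrt(11615)) are distinct degree-2 extensions, so [K:Q] = 4 (Klein four Galois group).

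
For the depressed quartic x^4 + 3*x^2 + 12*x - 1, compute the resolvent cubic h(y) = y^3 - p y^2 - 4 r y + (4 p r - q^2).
h(y) = y^3 - 3*y^2 + 4*y - 156

Identify coefficients: p = 3, q = 12, r = -1.
Plug into h(y) = y^3 - p y^2 - 4 r y + (4 p r - q^2):
  h(y) = y^3 - (3) y^2 - 4*(-1) y + (4*(3)*(-1) - (12)^2)
       = y^3 + (-3) y^2 + (4) y + (-156).
Simplifying: h(y) = y^3 - 3*y^2 + 4*y - 156.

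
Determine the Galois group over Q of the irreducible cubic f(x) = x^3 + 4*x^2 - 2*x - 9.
Gal(K/Q) = S_3 (symmetric group of order 6)

Compute the discriminant of x^3 + (4)*x^2 + (-2)*x + (-9): Δ = 1509. Since Δ is not a rational square, the Galois group is not contained in A_3; it must be the full S_3 (irreducibility of the cubic rules out anything smaller).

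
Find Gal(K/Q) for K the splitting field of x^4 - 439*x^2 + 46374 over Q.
Gal(K/Q) = V_4 (Klein four-group, Z/2Z × Z/2Z)

f factors as (x^2 - 177)(x^2 - 262), so the splitting field is K = Q(sqrt(177), sqrt(262)). The elements 177, 262, 46374 are all non-squares in Q, so sqrt(177) and sqrt(262) generate independent quadratic extensions. Thus [K:Q] = 4 and Gal(K/Q) is generated by the two order-2 automorphisms sqrt(177) ↦ -sqrt(177) and sqrt(262) ↦ -sqrt(262), giving V_4.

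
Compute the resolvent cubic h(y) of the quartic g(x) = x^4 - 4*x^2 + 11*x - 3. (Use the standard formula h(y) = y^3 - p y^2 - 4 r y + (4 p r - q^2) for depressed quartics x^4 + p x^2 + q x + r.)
h(y) = y^3 + 4*y^2 + 12*y - 73

Identify coefficients: p = -4, q = 11, r = -3.
Plug into h(y) = y^3 - p y^2 - 4 r y + (4 p r - q^2):
  h(y) = y^3 - (-4) y^2 - 4*(-3) y + (4*(-4)*(-3) - (11)^2)
       = y^3 + (4) y^2 + (12) y + (-73).
Simplifying: h(y) = y^3 + 4*y^2 + 12*y - 73.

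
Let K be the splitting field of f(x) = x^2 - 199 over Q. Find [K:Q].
[K:Q] = 2

The polynomial x^2 - 199 is irreducible over Q since 199 is not a perfect square. Its splitting field is Q(sqrt(199)), which has degree 2 over Q.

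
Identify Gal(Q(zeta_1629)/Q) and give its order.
|Gal(Q(zeta_1629)/Q)| = phi(1629) = 1080; group ≅ (Z/1629Z)^* ≅ Z/6Z × Z/180Z

The n-th cyclotomic polynomial Φ_1629(x) is the minimal polynomial of zeta_1629 over Q and has degree phi(1629) = 1080. So Q(zeta_1629) is a degree-1080 Galois extension with Galois group (Z/1629Z)^*. By CRT, (Z/1629Z)^* ≅ (Z/9Z)^* × (Z/181Z)^*. Each prime-power unit group is (Z/9Z)^* ≅ Z/6Z; (Z/181Z)^* ≅ Z/180Z. Hence Gal(Q(zeta_1629)/Q) ≅ Z/6Z × Z/180Z.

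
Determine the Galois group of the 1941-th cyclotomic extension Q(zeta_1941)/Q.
|Gal(Q(zeta_1941)/Q)| = phi(1941) = 1292; group ≅ (Z/1941Z)^* ≅ Z/2Z × Z/646Z

The n-th cyclotomic polynomial Φ_1941(x) is the minimal polynomial of zeta_1941 over Q and has degree phi(1941) = 1292. So Q(zeta_1941) is a degree-1292 Galois extension with Galois group (Z/1941Z)^*. By CRT, (Z/1941Z)^* ≅ (Z/3Z)^* × (Z/647Z)^*. Each prime-power unit group is (Z/3Z)^* ≅ Z/2Z; (Z/647Z)^* ≅ Z/646Z. Hence Gal(Q(zeta_1941)/Q) ≅ Z/2Z × Z/646Z.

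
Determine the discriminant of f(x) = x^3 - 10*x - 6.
Δ = 3028

For a depressed cubic x^3 + p x + q the discriminant is Δ = -4 p^3 - 27 q^2 = -4*(-10)^3 - 27*(-6)^2 = 4000 - 972 = 3028.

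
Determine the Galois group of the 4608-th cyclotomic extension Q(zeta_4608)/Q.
|Gal(Q(zeta_4608)/Q)| = phi(4608) = 1536; group ≅ (Z/4608Z)^* ≅ Z/2Z × Z/6Z × Z/128Z

The n-th cyclotomic polynomial Φ_4608(x) is the minimal polynomial of zeta_4608 over Q and has degree phi(4608) = 1536. So Q(zeta_4608) is a degree-1536 Galois extension with Galois group (Z/4608Z)^*. By CRT, (Z/4608Z)^* ≅ (Z/512Z)^* × (Z/9Z)^*. Each prime-power unit group is (Z/512Z)^* ≅ Z/2Z × Z/128Z; (Z/9Z)^* ≅ Z/6Z. Hence Gal(Q(zeta_4608)/Q) ≅ Z/2Z × Z/6Z × Z/128Z.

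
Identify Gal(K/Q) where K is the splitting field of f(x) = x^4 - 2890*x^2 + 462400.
Gal(K/Q) = Z/2Z (cyclic of order 2)

f factors as (x^2 - 2720)(x^2 - 170), so the splitting field is K = Q(sqrt(2720), sqrt(170)). The squarefree part of 2720 is 170 and the squarefree part of 170 is also 170, so sqrt(2720) and sqrt(170) are both rational multiples of sqrt(170). Hence Q(sqrt(2720)) = Q(sqrt(170)) = Q(sqrt(170)), and the splitting field collapses to a single degree-2 extension with Galois group Z/2Z.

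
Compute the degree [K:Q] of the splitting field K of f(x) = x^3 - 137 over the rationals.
[K:Q] = 6

x^3 - 137 has one real root r = 137^(1/3) and two complex roots r*zeta_3, r*zeta_3^2 where zeta_3 = e^(2*pi*i/3). The splitting field is Q(r, zeta_3). [Q(r):Q] = 3 and [Q(zeta_3):Q] = 2 with gcd = 1, so [Q(r, zeta_3):Q] = 3 * 2 = 6.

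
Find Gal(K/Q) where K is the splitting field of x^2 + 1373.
Gal(K/Q) = Z/2Z (cyclic of order 2)

x^2 + 1373 is irreducible over Q since -1373 is not a rational square. The splitting field Q(sqrt(-1373)) has degree 2 over Q, and its unique nontrivial automorphism is sqrt(-1373) ↦ -sqrt(-1373). Hence Gal(Q(sqrt(-1373))/Q) = Z/2Z.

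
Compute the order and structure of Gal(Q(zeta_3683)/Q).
|Gal(Q(zeta_3683)/Q)| = phi(3683) = 3528; group ≅ (Z/3683Z)^* ≅ Z/28Z × Z/126Z

The n-th cyclotomic polynomial Φ_3683(x) is the minimal polynomial of zeta_3683 over Q and has degree phi(3683) = 3528. So Q(zeta_3683) is a degree-3528 Galois extension with Galois group (Z/3683Z)^*. By CRT, (Z/3683Z)^* ≅ (Z/29Z)^* × (Z/127Z)^*. Each prime-power unit group is (Z/29Z)^* ≅ Z/28Z; (Z/127Z)^* ≅ Z/126Z. Hence Gal(Q(zeta_3683)/Q) ≅ Z/28Z × Z/126Z.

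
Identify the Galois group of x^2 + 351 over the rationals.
Gal(K/Q) = Z/2Z (cyclic of order 2)

x^2 + 351 is irreducible over Q since -351 is not a rational square. The splitting field Q(sqrt(-351)) has degree 2 over Q, and its unique nontrivial automorphism is sqrt(-351) ↦ -sqrt(-351). Hence Gal(Q(sqrt(-351))/Q) = Z/2Z.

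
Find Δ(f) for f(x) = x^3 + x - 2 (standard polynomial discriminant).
Δ = -112

For a depressed cubic x^3 + p x + q the discriminant is Δ = -4 p^3 - 27 q^2 = -4*(1)^3 - 27*(-2)^2 = -4 - 108 = -112.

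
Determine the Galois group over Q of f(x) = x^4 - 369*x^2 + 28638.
Gal(K/Q) = V_4 (Klein four-group, Z/2Z × Z/2Z)

f factors as (x^2 - 258)(x^2 - 111), so the splitting field is K = Q(sqrt(258), sqrt(111)). The elements 258, 111, 28638 are all non-squares in Q, so sqrt(258) and sqrt(111) generate independent quadratic extensions. Thus [K:Q] = 4 and Gal(K/Q) is generated by the two order-2 automorphisms sqrt(258) ↦ -sqrt(258) and sqrt(111) ↦ -sqrt(111), giving V_4.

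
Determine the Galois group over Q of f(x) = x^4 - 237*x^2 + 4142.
Gal(K/Q) = V_4 (Klein four-group, Z/2Z × Z/2Z)

f factors as (x^2 - 19)(x^2 - 218), so the splitting field is K = Q(sqrt(19), sqrt(218)). The elements 19, 218, 4142 are all non-squares in Q, so sqrt(19) and sqrt(218) generate independent quadratic extensions. Thus [K:Q] = 4 and Gal(K/Q) is generated by the two order-2 automorphisms sqrt(19) ↦ -sqrt(19) and sqrt(218) ↦ -sqrt(218), giving V_4.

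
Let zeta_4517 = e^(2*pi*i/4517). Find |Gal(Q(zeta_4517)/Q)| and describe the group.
|Gal(Q(zeta_4517)/Q)| = phi(4517) = 4516; group ≅ (Z/4517Z)^* ≅ Z/4516Z

The n-th cyclotomic polynomial Φ_4517(x) is the minimal polynomial of zeta_4517 over Q and has degree phi(4517) = 4516. So Q(zeta_4517) is a degree-4516 Galois extension with Galois group (Z/4517Z)^*. (Z/4517Z)^* is cyclic since 4517 is an odd prime power (or 4). Hence Gal(Q(zeta_4517)/Q) ≅ Z/4516Z.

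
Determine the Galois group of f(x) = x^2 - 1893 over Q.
Gal(K/Q) = Z/2Z (cyclic of order 2)

x^2 - 1893 is irreducible over Q since 1893 is not a rational square. The splitting field Q(sqrt(1893)) has degree 2 over Q, and its unique nontrivial automorphism is sqrt(1893) ↦ -sqrt(1893). Hence Gal(Q(sqrt(1893))/Q) = Z/2Z.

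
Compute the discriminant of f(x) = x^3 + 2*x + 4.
Δ = -464

For a depressed cubic x^3 + p x + q the discriminant is Δ = -4 p^3 - 27 q^2 = -4*(2)^3 - 27*(4)^2 = -32 - 432 = -464.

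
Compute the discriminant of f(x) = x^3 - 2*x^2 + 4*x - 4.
Δ = -176

For x^3 + a x^2 + b x + c the discriminant is Δ = 18 a b c - 4 a^3 c + a^2 b^2 - 4 b^3 - 27 c^2.
Plug a = -2, b = 4, c = -4:
  18*(-2)*(4)*(-4) - 4*(-2)^3*(-4) + (-2)^2*(4)^2 - 4*(4)^3 - 27*(-4)^2
  = 576 + (-128) + 64 + (-256) + (-432)
  = -176.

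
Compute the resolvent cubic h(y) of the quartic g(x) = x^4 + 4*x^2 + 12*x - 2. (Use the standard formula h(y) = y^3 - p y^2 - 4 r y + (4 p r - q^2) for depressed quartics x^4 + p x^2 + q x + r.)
h(y) = y^3 - 4*y^2 + 8*y - 176

Identify coefficients: p = 4, q = 12, r = -2.
Plug into h(y) = y^3 - p y^2 - 4 r y + (4 p r - q^2):
  h(y) = y^3 - (4) y^2 - 4*(-2) y + (4*(4)*(-2) - (12)^2)
       = y^3 + (-4) y^2 + (8) y + (-176).
Simplifying: h(y) = y^3 - 4*y^2 + 8*y - 176.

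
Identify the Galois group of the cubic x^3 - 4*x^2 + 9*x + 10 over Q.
Gal(K/Q) = S_3 (symmetric group of order 6)

Compute the discriminant of x^3 + (-4)*x^2 + (9)*x + (10): Δ = -8240. Since Δ is not a rational square, the Galois group is not contained in A_3; it must be the full S_3 (irreducibility of the cubic rules out anything smaller).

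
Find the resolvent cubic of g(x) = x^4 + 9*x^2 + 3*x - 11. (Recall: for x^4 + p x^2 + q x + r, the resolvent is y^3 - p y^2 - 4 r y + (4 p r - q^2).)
h(y) = y^3 - 9*y^2 + 44*y - 405

Identify coefficients: p = 9, q = 3, r = -11.
Plug into h(y) = y^3 - p y^2 - 4 r y + (4 p r - q^2):
  h(y) = y^3 - (9) y^2 - 4*(-11) y + (4*(9)*(-11) - (3)^2)
       = y^3 + (-9) y^2 + (44) y + (-405).
Simplifying: h(y) = y^3 - 9*y^2 + 44*y - 405.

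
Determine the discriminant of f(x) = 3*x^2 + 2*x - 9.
Δ = 112

For a quadratic a x^2 + b x + c the discriminant is Δ = b^2 - 4ac = (2)^2 - 4*(3)*(-9) = 4 - (-108) = 112.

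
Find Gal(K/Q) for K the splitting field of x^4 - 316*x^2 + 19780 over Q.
Gal(K/Q) = V_4 (Klein four-group, Z/2Z × Z/2Z)

f factors as (x^2 - 86)(x^2 - 230), so the splitting field is K = Q(sqrt(86), sqrt(230)). The elements 86, 230, 19780 are all non-squares in Q, so sqrt(86) and sqrt(230) generate independent quadratic extensions. Thus [K:Q] = 4 and Gal(K/Q) is generated by the two order-2 automorphisms sqrt(86) ↦ -sqrt(86) and sqrt(230) ↦ -sqrt(230), giving V_4.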